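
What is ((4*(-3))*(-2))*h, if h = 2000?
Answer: 48000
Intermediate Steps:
((4*(-3))*(-2))*h = ((4*(-3))*(-2))*2000 = -12*(-2)*2000 = 24*2000 = 48000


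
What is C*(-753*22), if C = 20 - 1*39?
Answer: 314754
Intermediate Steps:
C = -19 (C = 20 - 39 = -19)
C*(-753*22) = -(-14307)*22 = -19*(-16566) = 314754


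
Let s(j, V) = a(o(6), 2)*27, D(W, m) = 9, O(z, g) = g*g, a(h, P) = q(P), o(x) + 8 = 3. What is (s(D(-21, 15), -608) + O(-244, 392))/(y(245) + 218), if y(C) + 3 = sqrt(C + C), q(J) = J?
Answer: 6609874/9147 - 1076026*sqrt(10)/45735 ≈ 648.23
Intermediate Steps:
o(x) = -5 (o(x) = -8 + 3 = -5)
a(h, P) = P
O(z, g) = g**2
y(C) = -3 + sqrt(2)*sqrt(C) (y(C) = -3 + sqrt(C + C) = -3 + sqrt(2*C) = -3 + sqrt(2)*sqrt(C))
s(j, V) = 54 (s(j, V) = 2*27 = 54)
(s(D(-21, 15), -608) + O(-244, 392))/(y(245) + 218) = (54 + 392**2)/((-3 + sqrt(2)*sqrt(245)) + 218) = (54 + 153664)/((-3 + sqrt(2)*(7*sqrt(5))) + 218) = 153718/((-3 + 7*sqrt(10)) + 218) = 153718/(215 + 7*sqrt(10))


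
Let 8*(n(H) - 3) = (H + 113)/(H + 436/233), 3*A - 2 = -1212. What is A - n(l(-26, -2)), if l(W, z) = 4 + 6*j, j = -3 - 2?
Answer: -18254977/44976 ≈ -405.88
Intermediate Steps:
j = -5
l(W, z) = -26 (l(W, z) = 4 + 6*(-5) = 4 - 30 = -26)
A = -1210/3 (A = 2/3 + (1/3)*(-1212) = 2/3 - 404 = -1210/3 ≈ -403.33)
n(H) = 3 + (113 + H)/(8*(436/233 + H)) (n(H) = 3 + ((H + 113)/(H + 436/233))/8 = 3 + ((113 + H)/(H + 436*(1/233)))/8 = 3 + ((113 + H)/(H + 436/233))/8 = 3 + ((113 + H)/(436/233 + H))/8 = 3 + (113 + H)/(8*(436/233 + H)))
A - n(l(-26, -2)) = -1210/3 - (36793 + 5825*(-26))/(8*(436 + 233*(-26))) = -1210/3 - (36793 - 151450)/(8*(436 - 6058)) = -1210/3 - (-114657)/(8*(-5622)) = -1210/3 - (-1)*(-114657)/(8*5622) = -1210/3 - 1*38219/14992 = -1210/3 - 38219/14992 = -18254977/44976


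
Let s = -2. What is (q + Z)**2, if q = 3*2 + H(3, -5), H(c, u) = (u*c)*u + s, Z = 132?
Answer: 44521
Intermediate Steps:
H(c, u) = -2 + c*u**2 (H(c, u) = (u*c)*u - 2 = (c*u)*u - 2 = c*u**2 - 2 = -2 + c*u**2)
q = 79 (q = 3*2 + (-2 + 3*(-5)**2) = 6 + (-2 + 3*25) = 6 + (-2 + 75) = 6 + 73 = 79)
(q + Z)**2 = (79 + 132)**2 = 211**2 = 44521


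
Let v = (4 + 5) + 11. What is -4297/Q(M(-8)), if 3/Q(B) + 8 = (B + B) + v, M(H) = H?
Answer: 17188/3 ≈ 5729.3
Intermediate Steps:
v = 20 (v = 9 + 11 = 20)
Q(B) = 3/(12 + 2*B) (Q(B) = 3/(-8 + ((B + B) + 20)) = 3/(-8 + (2*B + 20)) = 3/(-8 + (20 + 2*B)) = 3/(12 + 2*B))
-4297/Q(M(-8)) = -4297/(3/(2*(6 - 8))) = -4297/((3/2)/(-2)) = -4297/((3/2)*(-½)) = -4297/(-¾) = -4297*(-4/3) = 17188/3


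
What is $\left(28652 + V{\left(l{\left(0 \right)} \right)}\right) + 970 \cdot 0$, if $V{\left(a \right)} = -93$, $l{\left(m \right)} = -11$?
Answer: $28559$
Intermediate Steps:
$\left(28652 + V{\left(l{\left(0 \right)} \right)}\right) + 970 \cdot 0 = \left(28652 - 93\right) + 970 \cdot 0 = 28559 + 0 = 28559$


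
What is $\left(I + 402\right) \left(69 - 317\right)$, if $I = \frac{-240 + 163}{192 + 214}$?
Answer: $- \frac{2889820}{29} \approx -99649.0$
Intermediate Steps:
$I = - \frac{11}{58}$ ($I = - \frac{77}{406} = \left(-77\right) \frac{1}{406} = - \frac{11}{58} \approx -0.18966$)
$\left(I + 402\right) \left(69 - 317\right) = \left(- \frac{11}{58} + 402\right) \left(69 - 317\right) = \frac{23305}{58} \left(-248\right) = - \frac{2889820}{29}$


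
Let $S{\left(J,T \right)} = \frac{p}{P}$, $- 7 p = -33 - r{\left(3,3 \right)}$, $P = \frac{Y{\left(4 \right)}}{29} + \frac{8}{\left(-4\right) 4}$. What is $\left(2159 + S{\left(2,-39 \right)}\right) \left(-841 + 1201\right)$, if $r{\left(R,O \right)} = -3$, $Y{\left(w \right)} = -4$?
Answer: $\frac{200678760}{259} \approx 7.7482 \cdot 10^{5}$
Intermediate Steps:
$P = - \frac{37}{58}$ ($P = - \frac{4}{29} + \frac{8}{\left(-4\right) 4} = \left(-4\right) \frac{1}{29} + \frac{8}{-16} = - \frac{4}{29} + 8 \left(- \frac{1}{16}\right) = - \frac{4}{29} - \frac{1}{2} = - \frac{37}{58} \approx -0.63793$)
$p = \frac{30}{7}$ ($p = - \frac{-33 - -3}{7} = - \frac{-33 + 3}{7} = \left(- \frac{1}{7}\right) \left(-30\right) = \frac{30}{7} \approx 4.2857$)
$S{\left(J,T \right)} = - \frac{1740}{259}$ ($S{\left(J,T \right)} = \frac{30}{7 \left(- \frac{37}{58}\right)} = \frac{30}{7} \left(- \frac{58}{37}\right) = - \frac{1740}{259}$)
$\left(2159 + S{\left(2,-39 \right)}\right) \left(-841 + 1201\right) = \left(2159 - \frac{1740}{259}\right) \left(-841 + 1201\right) = \frac{557441}{259} \cdot 360 = \frac{200678760}{259}$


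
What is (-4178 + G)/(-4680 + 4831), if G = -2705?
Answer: -6883/151 ≈ -45.583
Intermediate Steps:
(-4178 + G)/(-4680 + 4831) = (-4178 - 2705)/(-4680 + 4831) = -6883/151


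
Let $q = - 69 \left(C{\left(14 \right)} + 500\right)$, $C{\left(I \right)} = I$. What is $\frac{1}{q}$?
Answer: $- \frac{1}{35466} \approx -2.8196 \cdot 10^{-5}$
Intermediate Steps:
$q = -35466$ ($q = - 69 \left(14 + 500\right) = \left(-69\right) 514 = -35466$)
$\frac{1}{q} = \frac{1}{-35466} = - \frac{1}{35466}$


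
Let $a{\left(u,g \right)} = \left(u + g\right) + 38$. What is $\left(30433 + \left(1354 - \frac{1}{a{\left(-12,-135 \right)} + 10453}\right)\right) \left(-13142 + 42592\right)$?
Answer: $\frac{4841649605075}{5172} \approx 9.3613 \cdot 10^{8}$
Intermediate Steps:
$a{\left(u,g \right)} = 38 + g + u$ ($a{\left(u,g \right)} = \left(g + u\right) + 38 = 38 + g + u$)
$\left(30433 + \left(1354 - \frac{1}{a{\left(-12,-135 \right)} + 10453}\right)\right) \left(-13142 + 42592\right) = \left(30433 + \left(1354 - \frac{1}{\left(38 - 135 - 12\right) + 10453}\right)\right) \left(-13142 + 42592\right) = \left(30433 + \left(1354 - \frac{1}{-109 + 10453}\right)\right) 29450 = \left(30433 + \left(1354 - \frac{1}{10344}\right)\right) 29450 = \left(30433 + \frac{14005775}{10344}\right) 29450 = \frac{328804727}{10344} \cdot 29450 = \frac{4841649605075}{5172}$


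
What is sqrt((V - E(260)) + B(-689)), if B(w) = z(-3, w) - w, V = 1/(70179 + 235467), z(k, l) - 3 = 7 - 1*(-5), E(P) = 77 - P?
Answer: sqrt(684818815578)/27786 ≈ 29.783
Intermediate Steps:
z(k, l) = 15 (z(k, l) = 3 + (7 - 1*(-5)) = 3 + (7 + 5) = 3 + 12 = 15)
V = 1/305646 ≈ 3.2718e-6
B(w) = 15 - w
sqrt((V - E(260)) + B(-689)) = sqrt((1/305646 - (77 - 1*260)) + (15 - 1*(-689))) = sqrt((1/305646 - (77 - 260)) + (15 + 689)) = sqrt((1/305646 - 1*(-183)) + 704) = sqrt((1/305646 + 183) + 704) = sqrt(55933219/305646 + 704) = sqrt(271108003/305646) = sqrt(684818815578)/27786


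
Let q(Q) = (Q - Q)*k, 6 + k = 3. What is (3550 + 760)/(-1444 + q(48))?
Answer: -2155/722 ≈ -2.9848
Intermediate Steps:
k = -3 (k = -6 + 3 = -3)
q(Q) = 0 (q(Q) = (Q - Q)*(-3) = 0*(-3) = 0)
(3550 + 760)/(-1444 + q(48)) = (3550 + 760)/(-1444 + 0) = 4310/(-1444) = 4310*(-1/1444) = -2155/722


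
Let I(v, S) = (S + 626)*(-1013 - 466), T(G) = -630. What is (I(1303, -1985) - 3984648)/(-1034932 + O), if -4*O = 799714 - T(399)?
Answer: 1974687/1235018 ≈ 1.5989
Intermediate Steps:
I(v, S) = -925854 - 1479*S (I(v, S) = (626 + S)*(-1479) = -925854 - 1479*S)
O = -200086 (O = -(799714 - 1*(-630))/4 = -(799714 + 630)/4 = -¼*800344 = -200086)
(I(1303, -1985) - 3984648)/(-1034932 + O) = ((-925854 - 1479*(-1985)) - 3984648)/(-1034932 - 200086) = ((-925854 + 2935815) - 3984648)/(-1235018) = (2009961 - 3984648)*(-1/1235018) = -1974687*(-1/1235018) = 1974687/1235018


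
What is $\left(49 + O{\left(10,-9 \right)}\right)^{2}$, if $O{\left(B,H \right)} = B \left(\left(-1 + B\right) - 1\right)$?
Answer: $16641$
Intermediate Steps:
$O{\left(B,H \right)} = B \left(-2 + B\right)$
$\left(49 + O{\left(10,-9 \right)}\right)^{2} = \left(49 + 10 \left(-2 + 10\right)\right)^{2} = \left(49 + 10 \cdot 8\right)^{2} = \left(49 + 80\right)^{2} = 129^{2} = 16641$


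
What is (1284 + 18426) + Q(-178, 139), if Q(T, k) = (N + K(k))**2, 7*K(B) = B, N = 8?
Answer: 1003815/49 ≈ 20486.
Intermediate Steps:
K(B) = B/7
Q(T, k) = (8 + k/7)**2
(1284 + 18426) + Q(-178, 139) = (1284 + 18426) + (56 + 139)**2/49 = 19710 + (1/49)*195**2 = 19710 + (1/49)*38025 = 19710 + 38025/49 = 1003815/49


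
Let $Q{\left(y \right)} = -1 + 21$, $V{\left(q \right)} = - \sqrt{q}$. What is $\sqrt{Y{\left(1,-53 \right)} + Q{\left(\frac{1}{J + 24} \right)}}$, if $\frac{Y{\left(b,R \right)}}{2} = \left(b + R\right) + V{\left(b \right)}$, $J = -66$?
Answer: $i \sqrt{86} \approx 9.2736 i$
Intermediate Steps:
$Y{\left(b,R \right)} = - 2 \sqrt{b} + 2 R + 2 b$ ($Y{\left(b,R \right)} = 2 \left(\left(b + R\right) - \sqrt{b}\right) = 2 \left(\left(R + b\right) - \sqrt{b}\right) = 2 \left(R + b - \sqrt{b}\right) = - 2 \sqrt{b} + 2 R + 2 b$)
$Q{\left(y \right)} = 20$
$\sqrt{Y{\left(1,-53 \right)} + Q{\left(\frac{1}{J + 24} \right)}} = \sqrt{\left(- 2 \sqrt{1} + 2 \left(-53\right) + 2 \cdot 1\right) + 20} = \sqrt{\left(\left(-2\right) 1 - 106 + 2\right) + 20} = \sqrt{\left(-2 - 106 + 2\right) + 20} = \sqrt{-106 + 20} = \sqrt{-86} = i \sqrt{86}$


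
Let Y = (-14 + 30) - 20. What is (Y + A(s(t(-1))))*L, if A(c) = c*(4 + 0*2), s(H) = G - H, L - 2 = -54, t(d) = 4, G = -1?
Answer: 1248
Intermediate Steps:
L = -52 (L = 2 - 54 = -52)
s(H) = -1 - H
Y = -4 (Y = 16 - 20 = -4)
A(c) = 4*c (A(c) = c*(4 + 0) = c*4 = 4*c)
(Y + A(s(t(-1))))*L = (-4 + 4*(-1 - 1*4))*(-52) = (-4 + 4*(-1 - 4))*(-52) = (-4 + 4*(-5))*(-52) = (-4 - 20)*(-52) = -24*(-52) = 1248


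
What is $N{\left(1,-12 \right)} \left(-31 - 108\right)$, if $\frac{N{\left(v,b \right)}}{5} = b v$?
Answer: $8340$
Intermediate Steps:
$N{\left(v,b \right)} = 5 b v$
$N{\left(1,-12 \right)} \left(-31 - 108\right) = 5 \left(-12\right) 1 \left(-31 - 108\right) = \left(-60\right) \left(-139\right) = 8340$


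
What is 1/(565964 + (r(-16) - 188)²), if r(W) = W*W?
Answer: 1/570588 ≈ 1.7526e-6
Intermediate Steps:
r(W) = W²
1/(565964 + (r(-16) - 188)²) = 1/(565964 + ((-16)² - 188)²) = 1/(565964 + (256 - 188)²) = 1/(565964 + 68²) = 1/(565964 + 4624) = 1/570588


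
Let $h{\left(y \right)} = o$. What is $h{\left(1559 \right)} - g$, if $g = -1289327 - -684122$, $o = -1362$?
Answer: $603843$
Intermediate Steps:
$h{\left(y \right)} = -1362$
$g = -605205$ ($g = -1289327 + 684122 = -605205$)
$h{\left(1559 \right)} - g = -1362 - -605205 = -1362 + 605205 = 603843$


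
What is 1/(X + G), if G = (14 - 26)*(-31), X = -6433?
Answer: -1/6061 ≈ -0.00016499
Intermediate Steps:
G = 372 (G = -12*(-31) = 372)
1/(X + G) = 1/(-6433 + 372) = 1/(-6061) = -1/6061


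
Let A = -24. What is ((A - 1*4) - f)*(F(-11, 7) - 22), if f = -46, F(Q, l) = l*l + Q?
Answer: 288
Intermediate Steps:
F(Q, l) = Q + l**2 (F(Q, l) = l**2 + Q = Q + l**2)
((A - 1*4) - f)*(F(-11, 7) - 22) = ((-24 - 1*4) - 1*(-46))*((-11 + 7**2) - 22) = ((-24 - 4) + 46)*((-11 + 49) - 22) = (-28 + 46)*(38 - 22) = 18*16 = 288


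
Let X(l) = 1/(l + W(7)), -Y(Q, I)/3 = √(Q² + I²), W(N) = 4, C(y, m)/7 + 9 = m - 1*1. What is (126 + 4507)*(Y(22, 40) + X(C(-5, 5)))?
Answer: -4633/31 - 27798*√521 ≈ -6.3465e+5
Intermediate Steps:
C(y, m) = -70 + 7*m (C(y, m) = -63 + 7*(m - 1*1) = -63 + 7*(m - 1) = -63 + 7*(-1 + m) = -63 + (-7 + 7*m) = -70 + 7*m)
Y(Q, I) = -3*√(I² + Q²) (Y(Q, I) = -3*√(Q² + I²) = -3*√(I² + Q²))
X(l) = 1/(4 + l) (X(l) = 1/(l + 4) = 1/(4 + l))
(126 + 4507)*(Y(22, 40) + X(C(-5, 5))) = (126 + 4507)*(-3*√(40² + 22²) + 1/(4 + (-70 + 7*5))) = 4633*(-3*√(1600 + 484) + 1/(4 + (-70 + 35))) = 4633*(-6*√521 + 1/(4 - 35)) = 4633*(-6*√521 + 1/(-31)) = 4633*(-6*√521 - 1/31) = 4633*(-1/31 - 6*√521) = -4633/31 - 27798*√521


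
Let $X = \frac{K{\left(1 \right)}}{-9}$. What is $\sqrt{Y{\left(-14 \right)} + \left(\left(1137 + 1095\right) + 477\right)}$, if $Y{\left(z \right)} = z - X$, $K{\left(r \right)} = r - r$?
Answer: $7 \sqrt{55} \approx 51.913$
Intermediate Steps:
$K{\left(r \right)} = 0$
$X = 0$ ($X = \frac{0}{-9} = 0 \left(- \frac{1}{9}\right) = 0$)
$Y{\left(z \right)} = z$ ($Y{\left(z \right)} = z - 0 = z + 0 = z$)
$\sqrt{Y{\left(-14 \right)} + \left(\left(1137 + 1095\right) + 477\right)} = \sqrt{-14 + \left(\left(1137 + 1095\right) + 477\right)} = \sqrt{-14 + \left(2232 + 477\right)} = \sqrt{-14 + 2709} = \sqrt{2695} = 7 \sqrt{55}$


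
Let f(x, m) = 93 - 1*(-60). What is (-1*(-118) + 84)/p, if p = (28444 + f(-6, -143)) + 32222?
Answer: 202/60819 ≈ 0.0033213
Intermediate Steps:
f(x, m) = 153 (f(x, m) = 93 + 60 = 153)
p = 60819 (p = (28444 + 153) + 32222 = 28597 + 32222 = 60819)
(-1*(-118) + 84)/p = (-1*(-118) + 84)/60819 = (118 + 84)*(1/60819) = 202*(1/60819) = 202/60819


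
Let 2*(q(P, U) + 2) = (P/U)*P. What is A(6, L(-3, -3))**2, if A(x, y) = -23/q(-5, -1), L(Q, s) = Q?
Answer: 2116/841 ≈ 2.5161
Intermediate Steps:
q(P, U) = -2 + P**2/(2*U) (q(P, U) = -2 + ((P/U)*P)/2 = -2 + (P**2/U)/2 = -2 + P**2/(2*U))
A(x, y) = 46/29 (A(x, y) = -23/(-2 + (1/2)*(-5)**2/(-1)) = -23/(-2 + (1/2)*25*(-1)) = -23/(-2 - 25/2) = -23/(-29/2) = -23*(-2/29) = 46/29)
A(6, L(-3, -3))**2 = (46/29)**2 = 2116/841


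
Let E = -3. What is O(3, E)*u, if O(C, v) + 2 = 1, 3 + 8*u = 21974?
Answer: -21971/8 ≈ -2746.4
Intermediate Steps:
u = 21971/8 (u = -3/8 + (1/8)*21974 = -3/8 + 10987/4 = 21971/8 ≈ 2746.4)
O(C, v) = -1 (O(C, v) = -2 + 1 = -1)
O(3, E)*u = -1*21971/8 = -21971/8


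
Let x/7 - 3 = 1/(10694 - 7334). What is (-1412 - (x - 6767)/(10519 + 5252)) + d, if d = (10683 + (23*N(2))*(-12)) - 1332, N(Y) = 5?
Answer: 49655392799/7570080 ≈ 6559.4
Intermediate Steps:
x = 10081/480 (x = 21 + 7/(10694 - 7334) = 21 + 7/3360 = 21 + 7*(1/3360) = 21 + 1/480 = 10081/480 ≈ 21.002)
d = 7971 (d = (10683 + (23*5)*(-12)) - 1332 = (10683 + 115*(-12)) - 1332 = (10683 - 1380) - 1332 = 9303 - 1332 = 7971)
(-1412 - (x - 6767)/(10519 + 5252)) + d = (-1412 - (10081/480 - 6767)/(10519 + 5252)) + 7971 = (-1412 - (-3238079)/(480*15771)) + 7971 = (-1412 - 1*(-3238079/7570080)) + 7971 = (-1412 + 3238079/7570080) + 7971 = -10685714881/7570080 + 7971 = 49655392799/7570080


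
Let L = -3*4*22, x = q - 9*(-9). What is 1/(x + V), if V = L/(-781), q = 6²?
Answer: 71/8331 ≈ 0.0085224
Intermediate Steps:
q = 36
x = 117 (x = 36 - 9*(-9) = 36 + 81 = 117)
L = -264 (L = -12*22 = -264)
V = 24/71 (V = -264/(-781) = -264*(-1/781) = 24/71 ≈ 0.33803)
1/(x + V) = 1/(117 + 24/71) = 1/(8331/71) = 71/8331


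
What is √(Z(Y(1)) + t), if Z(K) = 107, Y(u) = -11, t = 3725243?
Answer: 5*√149014 ≈ 1930.1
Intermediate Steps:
√(Z(Y(1)) + t) = √(107 + 3725243) = √3725350 = 5*√149014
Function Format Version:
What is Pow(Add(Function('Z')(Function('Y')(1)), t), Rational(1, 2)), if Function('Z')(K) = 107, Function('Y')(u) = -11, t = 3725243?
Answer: Mul(5, Pow(149014, Rational(1, 2))) ≈ 1930.1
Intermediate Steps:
Pow(Add(Function('Z')(Function('Y')(1)), t), Rational(1, 2)) = Pow(Add(107, 3725243), Rational(1, 2)) = Pow(3725350, Rational(1, 2)) = Mul(5, Pow(149014, Rational(1, 2)))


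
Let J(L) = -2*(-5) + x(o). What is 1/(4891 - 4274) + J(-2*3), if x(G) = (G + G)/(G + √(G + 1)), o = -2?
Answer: 35791/3085 + 4*I/5 ≈ 11.602 + 0.8*I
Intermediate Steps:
x(G) = 2*G/(G + √(1 + G)) (x(G) = (2*G)/(G + √(1 + G)) = 2*G/(G + √(1 + G)))
J(L) = 58/5 + 4*I/5 (J(L) = -2*(-5) + 2*(-2)/(-2 + √(1 - 2)) = 10 + 2*(-2)/(-2 + √(-1)) = 10 + 2*(-2)/(-2 + I) = 10 + 2*(-2)*((-2 - I)/5) = 10 + (8/5 + 4*I/5) = 58/5 + 4*I/5)
1/(4891 - 4274) + J(-2*3) = 1/(4891 - 4274) + (58/5 + 4*I/5) = 1/617 + (58/5 + 4*I/5) = 35791/3085 + 4*I/5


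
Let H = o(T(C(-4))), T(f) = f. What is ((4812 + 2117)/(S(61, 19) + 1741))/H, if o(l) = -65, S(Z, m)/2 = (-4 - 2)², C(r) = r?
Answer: -533/9065 ≈ -0.058798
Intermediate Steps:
S(Z, m) = 72 (S(Z, m) = 2*(-4 - 2)² = 2*(-6)² = 2*36 = 72)
H = -65
((4812 + 2117)/(S(61, 19) + 1741))/H = ((4812 + 2117)/(72 + 1741))/(-65) = (6929/1813)*(-1/65) = -533/9065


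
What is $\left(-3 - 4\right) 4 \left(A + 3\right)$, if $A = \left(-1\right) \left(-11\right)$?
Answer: $-392$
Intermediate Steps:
$A = 11$
$\left(-3 - 4\right) 4 \left(A + 3\right) = \left(-3 - 4\right) 4 \left(11 + 3\right) = \left(-7\right) 4 \cdot 14 = \left(-28\right) 14 = -392$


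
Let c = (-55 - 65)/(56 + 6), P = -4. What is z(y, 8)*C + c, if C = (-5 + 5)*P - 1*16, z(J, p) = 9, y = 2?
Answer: -4524/31 ≈ -145.94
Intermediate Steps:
c = -60/31 (c = -120/62 = -120*1/62 = -60/31 ≈ -1.9355)
C = -16 (C = (-5 + 5)*(-4) - 1*16 = 0*(-4) - 16 = 0 - 16 = -16)
z(y, 8)*C + c = 9*(-16) - 60/31 = -144 - 60/31 = -4524/31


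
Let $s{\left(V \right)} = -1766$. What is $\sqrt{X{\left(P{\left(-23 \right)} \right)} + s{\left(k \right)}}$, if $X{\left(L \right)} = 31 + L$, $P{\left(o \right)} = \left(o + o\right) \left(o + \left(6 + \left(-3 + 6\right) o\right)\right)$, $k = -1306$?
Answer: $\sqrt{2221} \approx 47.128$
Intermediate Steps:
$P{\left(o \right)} = 2 o \left(6 + 4 o\right)$ ($P{\left(o \right)} = 2 o \left(o + \left(6 + 3 o\right)\right) = 2 o \left(6 + 4 o\right)$)
$\sqrt{X{\left(P{\left(-23 \right)} \right)} + s{\left(k \right)}} = \sqrt{\left(31 + 4 \left(-23\right) \left(3 + 2 \left(-23\right)\right)\right) - 1766} = \sqrt{\left(31 + 4 \left(-23\right) \left(3 - 46\right)\right) - 1766} = \sqrt{\left(31 + 4 \left(-23\right) \left(-43\right)\right) - 1766} = \sqrt{\left(31 + 3956\right) - 1766} = \sqrt{3987 - 1766} = \sqrt{2221}$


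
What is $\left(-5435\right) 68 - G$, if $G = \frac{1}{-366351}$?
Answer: $- \frac{135396002579}{366351} \approx -3.6958 \cdot 10^{5}$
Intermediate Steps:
$G = - \frac{1}{366351} \approx -2.7296 \cdot 10^{-6}$
$\left(-5435\right) 68 - G = \left(-5435\right) 68 - - \frac{1}{366351} = -369580 + \frac{1}{366351} = - \frac{135396002579}{366351}$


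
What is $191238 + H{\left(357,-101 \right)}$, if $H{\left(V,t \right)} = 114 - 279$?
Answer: $191073$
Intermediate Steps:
$H{\left(V,t \right)} = -165$
$191238 + H{\left(357,-101 \right)} = 191238 - 165 = 191073$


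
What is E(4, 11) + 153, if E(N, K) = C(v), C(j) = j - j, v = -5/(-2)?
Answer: 153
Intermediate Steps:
v = 5/2 (v = -5*(-1/2) = 5/2 ≈ 2.5000)
C(j) = 0
E(N, K) = 0
E(4, 11) + 153 = 0 + 153 = 153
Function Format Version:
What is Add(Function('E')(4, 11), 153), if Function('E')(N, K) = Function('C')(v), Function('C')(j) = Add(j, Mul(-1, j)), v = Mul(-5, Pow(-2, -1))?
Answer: 153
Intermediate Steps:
v = Rational(5, 2) (v = Mul(-5, Rational(-1, 2)) = Rational(5, 2) ≈ 2.5000)
Function('C')(j) = 0
Function('E')(N, K) = 0
Add(Function('E')(4, 11), 153) = Add(0, 153) = 153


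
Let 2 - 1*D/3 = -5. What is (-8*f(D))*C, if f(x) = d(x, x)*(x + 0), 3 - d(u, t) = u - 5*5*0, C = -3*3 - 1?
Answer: -30240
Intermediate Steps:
C = -10 (C = -9 - 1 = -10)
d(u, t) = 3 - u (d(u, t) = 3 - (u - 5*5*0) = 3 - (u - 25*0) = 3 - (u + 0) = 3 - u)
D = 21 (D = 6 - 3*(-5) = 6 + 15 = 21)
f(x) = x*(3 - x) (f(x) = (3 - x)*(x + 0) = (3 - x)*x = x*(3 - x))
(-8*f(D))*C = -168*(3 - 1*21)*(-10) = -168*(3 - 21)*(-10) = -168*(-18)*(-10) = -8*(-378)*(-10) = 3024*(-10) = -30240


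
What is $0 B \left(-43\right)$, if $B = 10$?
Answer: $0$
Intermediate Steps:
$0 B \left(-43\right) = 0 \cdot 10 \left(-43\right) = 0 \left(-43\right) = 0$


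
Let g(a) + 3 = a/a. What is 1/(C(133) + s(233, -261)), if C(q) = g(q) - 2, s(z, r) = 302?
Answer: 1/298 ≈ 0.0033557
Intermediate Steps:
g(a) = -2 (g(a) = -3 + a/a = -3 + 1 = -2)
C(q) = -4 (C(q) = -2 - 2 = -4)
1/(C(133) + s(233, -261)) = 1/(-4 + 302) = 1/298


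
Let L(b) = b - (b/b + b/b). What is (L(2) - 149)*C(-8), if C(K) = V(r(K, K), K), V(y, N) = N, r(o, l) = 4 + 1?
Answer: 1192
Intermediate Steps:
r(o, l) = 5
C(K) = K
L(b) = -2 + b (L(b) = b - (1 + 1) = b - 1*2 = b - 2 = -2 + b)
(L(2) - 149)*C(-8) = ((-2 + 2) - 149)*(-8) = (0 - 149)*(-8) = -149*(-8) = 1192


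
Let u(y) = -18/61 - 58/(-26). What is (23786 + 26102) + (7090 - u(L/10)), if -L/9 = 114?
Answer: 45182019/793 ≈ 56976.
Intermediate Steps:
L = -1026 (L = -9*114 = -1026)
u(y) = 1535/793 (u(y) = -18*1/61 - 58*(-1/26) = -18/61 + 29/13 = 1535/793)
(23786 + 26102) + (7090 - u(L/10)) = (23786 + 26102) + (7090 - 1*1535/793) = 49888 + (7090 - 1535/793) = 49888 + 5620835/793 = 45182019/793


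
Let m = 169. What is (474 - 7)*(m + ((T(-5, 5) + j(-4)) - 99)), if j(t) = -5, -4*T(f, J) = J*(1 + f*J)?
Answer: 44365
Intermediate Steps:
T(f, J) = -J*(1 + J*f)/4 (T(f, J) = -J*(1 + f*J)/4 = -J*(1 + J*f)/4)
(474 - 7)*(m + ((T(-5, 5) + j(-4)) - 99)) = (474 - 7)*(169 + ((-1/4*5*(1 + 5*(-5)) - 5) - 99)) = 467*(169 + ((-1/4*5*(1 - 25) - 5) - 99)) = 467*(169 + ((-1/4*5*(-24) - 5) - 99)) = 467*(169 + ((30 - 5) - 99)) = 467*(169 + (25 - 99)) = 467*(169 - 74) = 467*95 = 44365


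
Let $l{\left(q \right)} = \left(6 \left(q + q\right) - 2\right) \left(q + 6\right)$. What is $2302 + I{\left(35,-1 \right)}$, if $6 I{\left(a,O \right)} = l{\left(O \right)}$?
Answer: $\frac{6871}{3} \approx 2290.3$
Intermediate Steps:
$l{\left(q \right)} = \left(-2 + 12 q\right) \left(6 + q\right)$ ($l{\left(q \right)} = \left(6 \cdot 2 q - 2\right) \left(6 + q\right) = \left(12 q - 2\right) \left(6 + q\right) = \left(-2 + 12 q\right) \left(6 + q\right)$)
$I{\left(a,O \right)} = -2 + 2 O^{2} + \frac{35 O}{3}$ ($I{\left(a,O \right)} = \frac{-12 + 12 O^{2} + 70 O}{6} = -2 + 2 O^{2} + \frac{35 O}{3}$)
$2302 + I{\left(35,-1 \right)} = 2302 + \left(-2 + 2 \left(-1\right)^{2} + \frac{35}{3} \left(-1\right)\right) = 2302 - \frac{35}{3} = \frac{6871}{3}$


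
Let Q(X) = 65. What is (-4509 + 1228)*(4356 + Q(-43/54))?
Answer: -14505301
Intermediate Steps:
(-4509 + 1228)*(4356 + Q(-43/54)) = (-4509 + 1228)*(4356 + 65) = -3281*4421 = -14505301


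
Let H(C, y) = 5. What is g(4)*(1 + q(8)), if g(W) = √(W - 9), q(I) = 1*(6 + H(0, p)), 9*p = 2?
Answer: 12*I*√5 ≈ 26.833*I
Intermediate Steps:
p = 2/9 (p = (⅑)*2 = 2/9 ≈ 0.22222)
q(I) = 11 (q(I) = 1*(6 + 5) = 1*11 = 11)
g(W) = √(-9 + W)
g(4)*(1 + q(8)) = √(-9 + 4)*(1 + 11) = √(-5)*12 = (I*√5)*12 = 12*I*√5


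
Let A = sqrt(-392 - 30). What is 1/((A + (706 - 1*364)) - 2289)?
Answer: -1947/3791231 - I*sqrt(422)/3791231 ≈ -0.00051355 - 5.4185e-6*I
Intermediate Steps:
A = I*sqrt(422) (A = sqrt(-422) = I*sqrt(422) ≈ 20.543*I)
1/((A + (706 - 1*364)) - 2289) = 1/((I*sqrt(422) + (706 - 1*364)) - 2289) = 1/((I*sqrt(422) + (706 - 364)) - 2289) = 1/((I*sqrt(422) + 342) - 2289) = 1/((342 + I*sqrt(422)) - 2289) = 1/(-1947 + I*sqrt(422))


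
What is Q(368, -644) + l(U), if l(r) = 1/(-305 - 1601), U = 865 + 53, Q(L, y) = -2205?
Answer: -4202731/1906 ≈ -2205.0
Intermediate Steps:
U = 918
l(r) = -1/1906 (l(r) = 1/(-1906) = -1/1906)
Q(368, -644) + l(U) = -2205 - 1/1906 = -4202731/1906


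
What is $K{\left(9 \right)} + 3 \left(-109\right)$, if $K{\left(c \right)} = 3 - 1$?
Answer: $-325$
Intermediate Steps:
$K{\left(c \right)} = 2$
$K{\left(9 \right)} + 3 \left(-109\right) = 2 + 3 \left(-109\right) = 2 - 327 = -325$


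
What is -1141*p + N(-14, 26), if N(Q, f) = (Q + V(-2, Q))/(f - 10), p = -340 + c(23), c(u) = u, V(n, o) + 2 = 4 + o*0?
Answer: 1446785/4 ≈ 3.6170e+5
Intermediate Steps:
V(n, o) = 2 (V(n, o) = -2 + (4 + o*0) = -2 + (4 + 0) = -2 + 4 = 2)
p = -317 (p = -340 + 23 = -317)
N(Q, f) = (2 + Q)/(-10 + f) (N(Q, f) = (Q + 2)/(f - 10) = (2 + Q)/(-10 + f))
-1141*p + N(-14, 26) = -1141*(-317) + (2 - 14)/(-10 + 26) = 361697 - 12/16 = 361697 + (1/16)*(-12) = 361697 - ¾ = 1446785/4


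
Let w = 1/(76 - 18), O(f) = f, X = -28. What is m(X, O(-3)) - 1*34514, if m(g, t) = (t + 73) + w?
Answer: -1997751/58 ≈ -34444.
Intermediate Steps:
w = 1/58 ≈ 0.017241
m(g, t) = 4235/58 + t (m(g, t) = (t + 73) + 1/58 = (73 + t) + 1/58 = 4235/58 + t)
m(X, O(-3)) - 1*34514 = (4235/58 - 3) - 1*34514 = 4061/58 - 34514 = -1997751/58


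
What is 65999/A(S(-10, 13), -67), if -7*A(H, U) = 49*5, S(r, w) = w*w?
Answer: -65999/35 ≈ -1885.7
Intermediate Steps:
S(r, w) = w**2
A(H, U) = -35 (A(H, U) = -7*5 = -1/7*245 = -35)
65999/A(S(-10, 13), -67) = 65999/(-35) = 65999*(-1/35) = -65999/35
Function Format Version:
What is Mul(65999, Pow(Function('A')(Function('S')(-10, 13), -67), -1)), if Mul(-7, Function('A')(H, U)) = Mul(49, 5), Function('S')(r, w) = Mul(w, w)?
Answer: Rational(-65999, 35) ≈ -1885.7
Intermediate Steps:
Function('S')(r, w) = Pow(w, 2)
Function('A')(H, U) = -35 (Function('A')(H, U) = Mul(Rational(-1, 7), Mul(49, 5)) = Mul(Rational(-1, 7), 245) = -35)
Mul(65999, Pow(Function('A')(Function('S')(-10, 13), -67), -1)) = Mul(65999, Pow(-35, -1)) = Mul(65999, Rational(-1, 35)) = Rational(-65999, 35)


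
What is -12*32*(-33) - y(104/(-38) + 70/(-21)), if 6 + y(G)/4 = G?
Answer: 725056/57 ≈ 12720.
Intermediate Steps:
y(G) = -24 + 4*G
-12*32*(-33) - y(104/(-38) + 70/(-21)) = -12*32*(-33) - (-24 + 4*(104/(-38) + 70/(-21))) = -384*(-33) - (-24 + 4*(104*(-1/38) + 70*(-1/21))) = 12672 - (-24 + 4*(-52/19 - 10/3)) = 12672 - (-24 + 4*(-346/57)) = 12672 - (-24 - 1384/57) = 12672 - 1*(-2752/57) = 12672 + 2752/57 = 725056/57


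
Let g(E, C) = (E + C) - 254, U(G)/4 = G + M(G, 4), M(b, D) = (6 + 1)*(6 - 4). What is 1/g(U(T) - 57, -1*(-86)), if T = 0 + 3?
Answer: -1/157 ≈ -0.0063694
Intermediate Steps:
T = 3
M(b, D) = 14 (M(b, D) = 7*2 = 14)
U(G) = 56 + 4*G (U(G) = 4*(G + 14) = 4*(14 + G) = 56 + 4*G)
g(E, C) = -254 + C + E (g(E, C) = (C + E) - 254 = -254 + C + E)
1/g(U(T) - 57, -1*(-86)) = 1/(-254 - 1*(-86) + ((56 + 4*3) - 57)) = 1/(-254 + 86 + ((56 + 12) - 57)) = 1/(-254 + 86 + (68 - 57)) = 1/(-254 + 86 + 11) = 1/(-157) = -1/157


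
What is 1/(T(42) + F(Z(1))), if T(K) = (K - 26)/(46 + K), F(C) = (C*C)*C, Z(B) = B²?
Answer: 11/13 ≈ 0.84615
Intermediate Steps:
F(C) = C³ (F(C) = C²*C = C³)
T(K) = (-26 + K)/(46 + K)
1/(T(42) + F(Z(1))) = 1/((-26 + 42)/(46 + 42) + (1²)³) = 1/(16/88 + 1³) = 1/((1/88)*16 + 1) = 1/(2/11 + 1) = 1/(13/11) = 11/13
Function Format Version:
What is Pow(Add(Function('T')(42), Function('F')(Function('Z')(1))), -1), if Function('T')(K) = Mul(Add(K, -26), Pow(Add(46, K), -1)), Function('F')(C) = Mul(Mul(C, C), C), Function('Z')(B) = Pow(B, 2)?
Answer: Rational(11, 13) ≈ 0.84615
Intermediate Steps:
Function('F')(C) = Pow(C, 3) (Function('F')(C) = Mul(Pow(C, 2), C) = Pow(C, 3))
Function('T')(K) = Mul(Pow(Add(46, K), -1), Add(-26, K)) (Function('T')(K) = Mul(Add(-26, K), Pow(Add(46, K), -1)) = Mul(Pow(Add(46, K), -1), Add(-26, K)))
Pow(Add(Function('T')(42), Function('F')(Function('Z')(1))), -1) = Pow(Add(Mul(Pow(Add(46, 42), -1), Add(-26, 42)), Pow(Pow(1, 2), 3)), -1) = Pow(Add(Mul(Pow(88, -1), 16), Pow(1, 3)), -1) = Pow(Add(Mul(Rational(1, 88), 16), 1), -1) = Pow(Add(Rational(2, 11), 1), -1) = Pow(Rational(13, 11), -1) = Rational(11, 13)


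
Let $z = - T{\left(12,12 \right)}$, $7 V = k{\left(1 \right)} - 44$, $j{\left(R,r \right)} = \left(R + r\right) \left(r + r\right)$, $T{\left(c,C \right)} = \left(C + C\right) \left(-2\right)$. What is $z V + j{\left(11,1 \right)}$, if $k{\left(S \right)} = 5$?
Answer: $- \frac{1704}{7} \approx -243.43$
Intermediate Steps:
$T{\left(c,C \right)} = - 4 C$ ($T{\left(c,C \right)} = 2 C \left(-2\right) = - 4 C$)
$j{\left(R,r \right)} = 2 r \left(R + r\right)$ ($j{\left(R,r \right)} = \left(R + r\right) 2 r = 2 r \left(R + r\right)$)
$V = - \frac{39}{7}$ ($V = \frac{5 - 44}{7} = \frac{1}{7} \left(-39\right) = - \frac{39}{7} \approx -5.5714$)
$z = 48$ ($z = - \left(-4\right) 12 = \left(-1\right) \left(-48\right) = 48$)
$z V + j{\left(11,1 \right)} = 48 \left(- \frac{39}{7}\right) + 2 \cdot 1 \left(11 + 1\right) = - \frac{1872}{7} + 2 \cdot 1 \cdot 12 = - \frac{1872}{7} + 24 = - \frac{1704}{7}$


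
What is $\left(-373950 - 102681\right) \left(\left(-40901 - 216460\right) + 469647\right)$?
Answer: $-101182088466$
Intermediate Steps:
$\left(-373950 - 102681\right) \left(\left(-40901 - 216460\right) + 469647\right) = - 476631 \left(\left(-40901 - 216460\right) + 469647\right) = - 476631 \left(-257361 + 469647\right) = \left(-476631\right) 212286 = -101182088466$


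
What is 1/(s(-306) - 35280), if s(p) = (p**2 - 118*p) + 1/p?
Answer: 306/28905983 ≈ 1.0586e-5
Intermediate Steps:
s(p) = 1/p + p**2 - 118*p
1/(s(-306) - 35280) = 1/((1 + (-306)**2*(-118 - 306))/(-306) - 35280) = 1/(-(1 + 93636*(-424))/306 - 35280) = 1/(-(1 - 39701664)/306 - 35280) = 1/(-1/306*(-39701663) - 35280) = 1/(39701663/306 - 35280) = 1/(28905983/306) = 306/28905983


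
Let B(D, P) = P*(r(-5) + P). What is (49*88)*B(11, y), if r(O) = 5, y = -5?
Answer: 0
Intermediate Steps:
B(D, P) = P*(5 + P)
(49*88)*B(11, y) = (49*88)*(-5*(5 - 5)) = 4312*(-5*0) = 4312*0 = 0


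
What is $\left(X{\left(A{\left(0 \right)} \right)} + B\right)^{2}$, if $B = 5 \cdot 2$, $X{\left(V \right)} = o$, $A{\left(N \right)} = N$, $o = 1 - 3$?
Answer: $64$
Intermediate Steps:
$o = -2$
$X{\left(V \right)} = -2$
$B = 10$
$\left(X{\left(A{\left(0 \right)} \right)} + B\right)^{2} = \left(-2 + 10\right)^{2} = 8^{2} = 64$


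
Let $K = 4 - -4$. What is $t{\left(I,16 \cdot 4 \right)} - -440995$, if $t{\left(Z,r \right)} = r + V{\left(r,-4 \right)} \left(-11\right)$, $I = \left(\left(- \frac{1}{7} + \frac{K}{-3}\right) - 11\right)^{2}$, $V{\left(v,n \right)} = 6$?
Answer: $440993$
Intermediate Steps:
$K = 8$ ($K = 4 + 4 = 8$)
$I = \frac{84100}{441}$ ($I = \left(\left(- \frac{1}{7} + \frac{8}{-3}\right) - 11\right)^{2} = \left(\left(\left(-1\right) \frac{1}{7} + 8 \left(- \frac{1}{3}\right)\right) - 11\right)^{2} = \left(\left(- \frac{1}{7} - \frac{8}{3}\right) - 11\right)^{2} = \left(- \frac{59}{21} - 11\right)^{2} = \left(- \frac{290}{21}\right)^{2} = \frac{84100}{441} \approx 190.7$)
$t{\left(Z,r \right)} = -66 + r$ ($t{\left(Z,r \right)} = r + 6 \left(-11\right) = r - 66 = -66 + r$)
$t{\left(I,16 \cdot 4 \right)} - -440995 = \left(-66 + 16 \cdot 4\right) - -440995 = \left(-66 + 64\right) + 440995 = -2 + 440995 = 440993$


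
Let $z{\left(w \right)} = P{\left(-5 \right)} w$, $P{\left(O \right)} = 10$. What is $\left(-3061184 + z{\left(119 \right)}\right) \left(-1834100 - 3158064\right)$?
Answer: $15275991887016$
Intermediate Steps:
$z{\left(w \right)} = 10 w$
$\left(-3061184 + z{\left(119 \right)}\right) \left(-1834100 - 3158064\right) = \left(-3061184 + 10 \cdot 119\right) \left(-1834100 - 3158064\right) = \left(-3061184 + 1190\right) \left(-1834100 - 3158064\right) = \left(-3059994\right) \left(-4992164\right) = 15275991887016$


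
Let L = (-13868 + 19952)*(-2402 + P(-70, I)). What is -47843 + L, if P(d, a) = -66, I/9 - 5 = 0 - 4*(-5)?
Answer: -15063155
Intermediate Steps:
I = 225 (I = 45 + 9*(0 - 4*(-5)) = 45 + 9*(0 + 20) = 45 + 9*20 = 45 + 180 = 225)
L = -15015312 (L = (-13868 + 19952)*(-2402 - 66) = 6084*(-2468) = -15015312)
-47843 + L = -47843 - 15015312 = -15063155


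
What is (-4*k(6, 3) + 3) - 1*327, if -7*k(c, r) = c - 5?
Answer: -2264/7 ≈ -323.43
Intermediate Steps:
k(c, r) = 5/7 - c/7 (k(c, r) = -(c - 5)/7 = -(-5 + c)/7 = 5/7 - c/7)
(-4*k(6, 3) + 3) - 1*327 = (-4*(5/7 - ⅐*6) + 3) - 1*327 = (-4*(5/7 - 6/7) + 3) - 327 = (-4*(-⅐) + 3) - 327 = (4/7 + 3) - 327 = 25/7 - 327 = -2264/7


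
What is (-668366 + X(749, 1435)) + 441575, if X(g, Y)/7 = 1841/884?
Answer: -200470357/884 ≈ -2.2678e+5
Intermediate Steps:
X(g, Y) = 12887/884 (X(g, Y) = 7*(1841/884) = 12887/884)
(-668366 + X(749, 1435)) + 441575 = (-668366 + 12887/884) + 441575 = -590822657/884 + 441575 = -200470357/884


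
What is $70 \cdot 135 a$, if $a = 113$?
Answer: $1067850$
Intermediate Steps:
$70 \cdot 135 a = 70 \cdot 135 \cdot 113 = 9450 \cdot 113 = 1067850$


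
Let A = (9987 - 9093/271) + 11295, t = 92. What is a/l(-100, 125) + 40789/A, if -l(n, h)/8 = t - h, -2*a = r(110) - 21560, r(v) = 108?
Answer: 10780340845/253366476 ≈ 42.548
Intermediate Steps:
a = 10726 (a = -(108 - 21560)/2 = -½*(-21452) = 10726)
l(n, h) = -736 + 8*h (l(n, h) = -8*(92 - h) = -736 + 8*h)
A = 5758329/271 (A = (9987 - 9093*1/271) + 11295 = (9987 - 9093/271) + 11295 = 2697384/271 + 11295 = 5758329/271 ≈ 21248.)
a/l(-100, 125) + 40789/A = 10726/(-736 + 8*125) + 40789/(5758329/271) = 10726/(-736 + 1000) + 40789*(271/5758329) = 10726/264 + 11053819/5758329 = 10726*(1/264) + 11053819/5758329 = 5363/132 + 11053819/5758329 = 10780340845/253366476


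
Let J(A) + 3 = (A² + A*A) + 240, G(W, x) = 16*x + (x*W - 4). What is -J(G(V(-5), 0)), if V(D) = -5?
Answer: -269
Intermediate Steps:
G(W, x) = -4 + 16*x + W*x (G(W, x) = 16*x + (W*x - 4) = 16*x + (-4 + W*x) = -4 + 16*x + W*x)
J(A) = 237 + 2*A² (J(A) = -3 + ((A² + A*A) + 240) = -3 + ((A² + A²) + 240) = -3 + (2*A² + 240) = -3 + (240 + 2*A²) = 237 + 2*A²)
-J(G(V(-5), 0)) = -(237 + 2*(-4 + 16*0 - 5*0)²) = -(237 + 2*(-4 + 0 + 0)²) = -(237 + 2*(-4)²) = -(237 + 2*16) = -(237 + 32) = -1*269 = -269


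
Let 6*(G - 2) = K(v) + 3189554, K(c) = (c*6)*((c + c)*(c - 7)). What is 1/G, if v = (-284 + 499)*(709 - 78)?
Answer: 3/14980706613149083 ≈ 2.0026e-16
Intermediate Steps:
v = 135665 (v = 215*631 = 135665)
K(c) = 12*c²*(-7 + c) (K(c) = (6*c)*((2*c)*(-7 + c)) = (6*c)*(2*c*(-7 + c)) = 12*c²*(-7 + c))
G = 14980706613149083/3 (G = 2 + (12*135665²*(-7 + 135665) + 3189554)/6 = 2 + (12*18404992225*135658 + 3189554)/6 = 2 + (29961413223108600 + 3189554)/6 = 2 + (⅙)*29961413226298154 = 2 + 14980706613149077/3 = 14980706613149083/3 ≈ 4.9936e+15)
1/G = 1/(14980706613149083/3) = 3/14980706613149083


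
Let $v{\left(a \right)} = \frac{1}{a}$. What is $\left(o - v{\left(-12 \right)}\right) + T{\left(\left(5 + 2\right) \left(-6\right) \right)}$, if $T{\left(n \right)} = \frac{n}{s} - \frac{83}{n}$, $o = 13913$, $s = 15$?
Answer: $\frac{5843149}{420} \approx 13912.0$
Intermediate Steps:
$T{\left(n \right)} = - \frac{83}{n} + \frac{n}{15}$ ($T{\left(n \right)} = \frac{n}{15} - \frac{83}{n} = - \frac{83}{n} + \frac{n}{15}$)
$\left(o - v{\left(-12 \right)}\right) + T{\left(\left(5 + 2\right) \left(-6\right) \right)} = \left(13913 - \frac{1}{-12}\right) - \left(83 \left(- \frac{1}{6 \left(5 + 2\right)}\right) - \frac{1}{15} \left(5 + 2\right) \left(-6\right)\right) = \left(13913 - - \frac{1}{12}\right) + \left(- \frac{83}{7 \left(-6\right)} + \frac{7 \left(-6\right)}{15}\right) = \left(13913 + \frac{1}{12}\right) + \left(- \frac{83}{-42} + \frac{1}{15} \left(-42\right)\right) = \frac{166957}{12} - \frac{173}{210} = \frac{5843149}{420}$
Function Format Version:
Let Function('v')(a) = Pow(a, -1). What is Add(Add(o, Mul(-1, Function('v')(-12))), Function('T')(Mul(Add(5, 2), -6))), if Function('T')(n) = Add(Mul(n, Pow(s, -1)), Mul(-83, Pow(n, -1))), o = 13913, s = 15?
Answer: Rational(5843149, 420) ≈ 13912.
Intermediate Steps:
Function('T')(n) = Add(Mul(-83, Pow(n, -1)), Mul(Rational(1, 15), n)) (Function('T')(n) = Add(Mul(n, Pow(15, -1)), Mul(-83, Pow(n, -1))) = Add(Mul(n, Rational(1, 15)), Mul(-83, Pow(n, -1))) = Add(Mul(Rational(1, 15), n), Mul(-83, Pow(n, -1))) = Add(Mul(-83, Pow(n, -1)), Mul(Rational(1, 15), n)))
Add(Add(o, Mul(-1, Function('v')(-12))), Function('T')(Mul(Add(5, 2), -6))) = Add(Add(13913, Mul(-1, Pow(-12, -1))), Add(Mul(-83, Pow(Mul(Add(5, 2), -6), -1)), Mul(Rational(1, 15), Mul(Add(5, 2), -6)))) = Add(Add(13913, Mul(-1, Rational(-1, 12))), Add(Mul(-83, Pow(Mul(7, -6), -1)), Mul(Rational(1, 15), Mul(7, -6)))) = Add(Add(13913, Rational(1, 12)), Add(Mul(-83, Pow(-42, -1)), Mul(Rational(1, 15), -42))) = Add(Rational(166957, 12), Add(Mul(-83, Rational(-1, 42)), Rational(-14, 5))) = Add(Rational(166957, 12), Add(Rational(83, 42), Rational(-14, 5))) = Add(Rational(166957, 12), Rational(-173, 210)) = Rational(5843149, 420)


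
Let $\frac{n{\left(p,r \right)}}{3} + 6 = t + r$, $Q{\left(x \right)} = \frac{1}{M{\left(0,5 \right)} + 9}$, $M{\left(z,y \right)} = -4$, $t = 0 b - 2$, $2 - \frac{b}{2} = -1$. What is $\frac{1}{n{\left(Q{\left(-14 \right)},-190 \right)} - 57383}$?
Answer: $- \frac{1}{57977} \approx -1.7248 \cdot 10^{-5}$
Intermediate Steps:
$b = 6$ ($b = 4 - -2 = 4 + 2 = 6$)
$t = -2$ ($t = 0 \cdot 6 - 2 = 0 - 2 = -2$)
$Q{\left(x \right)} = \frac{1}{5}$ ($Q{\left(x \right)} = \frac{1}{-4 + 9} = \frac{1}{5}$)
$n{\left(p,r \right)} = -24 + 3 r$ ($n{\left(p,r \right)} = -18 + 3 \left(-2 + r\right) = -18 + \left(-6 + 3 r\right) = -24 + 3 r$)
$\frac{1}{n{\left(Q{\left(-14 \right)},-190 \right)} - 57383} = \frac{1}{\left(-24 + 3 \left(-190\right)\right) - 57383} = \frac{1}{\left(-24 - 570\right) - 57383} = \frac{1}{-594 - 57383} = \frac{1}{-57977} = - \frac{1}{57977}$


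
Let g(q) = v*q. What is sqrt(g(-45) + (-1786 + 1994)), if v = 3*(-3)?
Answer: sqrt(613) ≈ 24.759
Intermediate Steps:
v = -9
g(q) = -9*q
sqrt(g(-45) + (-1786 + 1994)) = sqrt(-9*(-45) + (-1786 + 1994)) = sqrt(405 + 208) = sqrt(613)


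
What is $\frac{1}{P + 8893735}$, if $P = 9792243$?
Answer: $\frac{1}{18685978} \approx 5.3516 \cdot 10^{-8}$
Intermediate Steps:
$\frac{1}{P + 8893735} = \frac{1}{9792243 + 8893735} = \frac{1}{18685978}$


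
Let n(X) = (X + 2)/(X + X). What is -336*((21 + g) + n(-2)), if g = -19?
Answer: -672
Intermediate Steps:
n(X) = (2 + X)/(2*X) (n(X) = (2 + X)/((2*X)) = (2 + X)*(1/(2*X)) = (2 + X)/(2*X))
-336*((21 + g) + n(-2)) = -336*((21 - 19) + (½)*(2 - 2)/(-2)) = -336*(2 + (½)*(-½)*0) = -336*(2 + 0) = -336*2 = -672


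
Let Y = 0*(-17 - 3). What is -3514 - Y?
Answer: -3514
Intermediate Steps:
Y = 0 (Y = 0*(-20) = 0)
-3514 - Y = -3514 - 1*0 = -3514 + 0 = -3514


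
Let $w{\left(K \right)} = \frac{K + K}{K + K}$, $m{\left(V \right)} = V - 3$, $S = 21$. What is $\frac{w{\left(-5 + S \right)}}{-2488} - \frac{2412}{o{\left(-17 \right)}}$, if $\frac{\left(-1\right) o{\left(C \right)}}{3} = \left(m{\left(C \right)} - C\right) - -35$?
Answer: $\frac{31255}{1244} \approx 25.125$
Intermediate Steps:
$m{\left(V \right)} = -3 + V$ ($m{\left(V \right)} = V - 3 = -3 + V$)
$o{\left(C \right)} = -96$ ($o{\left(C \right)} = - 3 \left(\left(\left(-3 + C\right) - C\right) - -35\right) = - 3 \left(-3 + 35\right) = \left(-3\right) 32 = -96$)
$w{\left(K \right)} = 1$ ($w{\left(K \right)} = \frac{2 K}{2 K} = 2 K \frac{1}{2 K} = 1$)
$\frac{w{\left(-5 + S \right)}}{-2488} - \frac{2412}{o{\left(-17 \right)}} = 1 \frac{1}{-2488} - \frac{2412}{-96} = 1 \left(- \frac{1}{2488}\right) - - \frac{201}{8} = - \frac{1}{2488} + \frac{201}{8} = \frac{31255}{1244}$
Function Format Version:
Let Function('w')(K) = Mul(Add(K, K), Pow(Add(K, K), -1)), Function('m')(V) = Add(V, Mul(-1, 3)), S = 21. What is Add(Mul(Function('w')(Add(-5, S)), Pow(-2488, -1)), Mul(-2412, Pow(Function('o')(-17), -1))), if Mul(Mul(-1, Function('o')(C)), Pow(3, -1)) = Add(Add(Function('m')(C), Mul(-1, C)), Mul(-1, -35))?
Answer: Rational(31255, 1244) ≈ 25.125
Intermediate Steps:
Function('m')(V) = Add(-3, V) (Function('m')(V) = Add(V, -3) = Add(-3, V))
Function('o')(C) = -96 (Function('o')(C) = Mul(-3, Add(Add(Add(-3, C), Mul(-1, C)), Mul(-1, -35))) = Mul(-3, Add(-3, 35)) = Mul(-3, 32) = -96)
Function('w')(K) = 1 (Function('w')(K) = Mul(Mul(2, K), Pow(Mul(2, K), -1)) = Mul(Mul(2, K), Mul(Rational(1, 2), Pow(K, -1))) = 1)
Add(Mul(Function('w')(Add(-5, S)), Pow(-2488, -1)), Mul(-2412, Pow(Function('o')(-17), -1))) = Add(Mul(1, Pow(-2488, -1)), Mul(-2412, Pow(-96, -1))) = Add(Mul(1, Rational(-1, 2488)), Mul(-2412, Rational(-1, 96))) = Add(Rational(-1, 2488), Rational(201, 8)) = Rational(31255, 1244)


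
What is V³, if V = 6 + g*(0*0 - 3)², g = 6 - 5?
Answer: 3375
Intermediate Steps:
g = 1
V = 15 (V = 6 + 1*(0*0 - 3)² = 6 + 1*(0 - 3)² = 6 + 1*(-3)² = 6 + 1*9 = 6 + 9 = 15)
V³ = 15³ = 3375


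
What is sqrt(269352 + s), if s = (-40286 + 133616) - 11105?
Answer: sqrt(351577) ≈ 592.94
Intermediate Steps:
s = 82225 (s = 93330 - 11105 = 82225)
sqrt(269352 + s) = sqrt(269352 + 82225) = sqrt(351577)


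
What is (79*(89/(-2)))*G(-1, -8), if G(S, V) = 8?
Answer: -28124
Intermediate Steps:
(79*(89/(-2)))*G(-1, -8) = (79*(89/(-2)))*8 = (79*(89*(-½)))*8 = (79*(-89/2))*8 = -7031/2*8 = -28124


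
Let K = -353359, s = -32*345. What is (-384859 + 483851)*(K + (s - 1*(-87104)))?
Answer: -27449986640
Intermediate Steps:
s = -11040
(-384859 + 483851)*(K + (s - 1*(-87104))) = (-384859 + 483851)*(-353359 + (-11040 - 1*(-87104))) = 98992*(-353359 + (-11040 + 87104)) = 98992*(-353359 + 76064) = 98992*(-277295) = -27449986640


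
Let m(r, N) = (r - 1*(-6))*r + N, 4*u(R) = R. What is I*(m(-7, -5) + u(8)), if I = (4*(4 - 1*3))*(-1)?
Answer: -16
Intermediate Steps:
u(R) = R/4
m(r, N) = N + r*(6 + r) (m(r, N) = (r + 6)*r + N = (6 + r)*r + N = r*(6 + r) + N = N + r*(6 + r))
I = -4 (I = (4*(4 - 3))*(-1) = (4*1)*(-1) = 4*(-1) = -4)
I*(m(-7, -5) + u(8)) = -4*((-5 + (-7)² + 6*(-7)) + (¼)*8) = -4*((-5 + 49 - 42) + 2) = -4*(2 + 2) = -4*4 = -16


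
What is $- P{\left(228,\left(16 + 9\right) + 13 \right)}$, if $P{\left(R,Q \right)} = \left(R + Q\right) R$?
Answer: $-60648$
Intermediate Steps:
$P{\left(R,Q \right)} = R \left(Q + R\right)$ ($P{\left(R,Q \right)} = \left(Q + R\right) R = R \left(Q + R\right)$)
$- P{\left(228,\left(16 + 9\right) + 13 \right)} = - 228 \left(\left(\left(16 + 9\right) + 13\right) + 228\right) = - 228 \left(\left(25 + 13\right) + 228\right) = - 228 \left(38 + 228\right) = - 228 \cdot 266 = \left(-1\right) 60648 = -60648$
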